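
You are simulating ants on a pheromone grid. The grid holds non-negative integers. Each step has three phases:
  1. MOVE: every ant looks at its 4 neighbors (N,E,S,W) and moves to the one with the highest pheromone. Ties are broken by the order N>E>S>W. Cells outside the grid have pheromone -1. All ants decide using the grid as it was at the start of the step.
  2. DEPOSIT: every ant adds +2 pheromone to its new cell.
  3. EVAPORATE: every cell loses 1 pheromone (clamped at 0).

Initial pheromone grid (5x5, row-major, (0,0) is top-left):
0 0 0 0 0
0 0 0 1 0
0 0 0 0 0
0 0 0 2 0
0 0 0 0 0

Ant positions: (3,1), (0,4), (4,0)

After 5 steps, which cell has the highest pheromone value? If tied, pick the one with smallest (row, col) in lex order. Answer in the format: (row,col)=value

Step 1: ant0:(3,1)->N->(2,1) | ant1:(0,4)->S->(1,4) | ant2:(4,0)->N->(3,0)
  grid max=1 at (1,4)
Step 2: ant0:(2,1)->N->(1,1) | ant1:(1,4)->N->(0,4) | ant2:(3,0)->N->(2,0)
  grid max=1 at (0,4)
Step 3: ant0:(1,1)->N->(0,1) | ant1:(0,4)->S->(1,4) | ant2:(2,0)->N->(1,0)
  grid max=1 at (0,1)
Step 4: ant0:(0,1)->E->(0,2) | ant1:(1,4)->N->(0,4) | ant2:(1,0)->N->(0,0)
  grid max=1 at (0,0)
Step 5: ant0:(0,2)->E->(0,3) | ant1:(0,4)->S->(1,4) | ant2:(0,0)->E->(0,1)
  grid max=1 at (0,1)
Final grid:
  0 1 0 1 0
  0 0 0 0 1
  0 0 0 0 0
  0 0 0 0 0
  0 0 0 0 0
Max pheromone 1 at (0,1)

Answer: (0,1)=1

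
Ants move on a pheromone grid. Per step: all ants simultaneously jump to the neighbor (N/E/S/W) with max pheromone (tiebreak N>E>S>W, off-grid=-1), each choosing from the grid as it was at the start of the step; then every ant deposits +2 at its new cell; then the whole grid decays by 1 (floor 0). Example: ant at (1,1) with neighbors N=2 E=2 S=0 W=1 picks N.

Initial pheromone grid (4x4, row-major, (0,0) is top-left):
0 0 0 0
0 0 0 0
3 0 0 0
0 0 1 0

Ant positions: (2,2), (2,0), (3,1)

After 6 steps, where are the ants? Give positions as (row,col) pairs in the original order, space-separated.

Step 1: ant0:(2,2)->S->(3,2) | ant1:(2,0)->N->(1,0) | ant2:(3,1)->E->(3,2)
  grid max=4 at (3,2)
Step 2: ant0:(3,2)->N->(2,2) | ant1:(1,0)->S->(2,0) | ant2:(3,2)->N->(2,2)
  grid max=3 at (2,0)
Step 3: ant0:(2,2)->S->(3,2) | ant1:(2,0)->N->(1,0) | ant2:(2,2)->S->(3,2)
  grid max=6 at (3,2)
Step 4: ant0:(3,2)->N->(2,2) | ant1:(1,0)->S->(2,0) | ant2:(3,2)->N->(2,2)
  grid max=5 at (2,2)
Step 5: ant0:(2,2)->S->(3,2) | ant1:(2,0)->N->(1,0) | ant2:(2,2)->S->(3,2)
  grid max=8 at (3,2)
Step 6: ant0:(3,2)->N->(2,2) | ant1:(1,0)->S->(2,0) | ant2:(3,2)->N->(2,2)
  grid max=7 at (2,2)

(2,2) (2,0) (2,2)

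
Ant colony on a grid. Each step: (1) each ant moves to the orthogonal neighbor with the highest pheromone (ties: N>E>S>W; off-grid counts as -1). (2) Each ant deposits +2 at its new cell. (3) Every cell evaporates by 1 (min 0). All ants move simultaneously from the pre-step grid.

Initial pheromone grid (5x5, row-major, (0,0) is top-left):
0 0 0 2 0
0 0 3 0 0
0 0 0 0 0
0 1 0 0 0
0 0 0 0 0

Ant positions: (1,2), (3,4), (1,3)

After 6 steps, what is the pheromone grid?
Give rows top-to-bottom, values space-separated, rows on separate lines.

After step 1: ants at (0,2),(2,4),(1,2)
  0 0 1 1 0
  0 0 4 0 0
  0 0 0 0 1
  0 0 0 0 0
  0 0 0 0 0
After step 2: ants at (1,2),(1,4),(0,2)
  0 0 2 0 0
  0 0 5 0 1
  0 0 0 0 0
  0 0 0 0 0
  0 0 0 0 0
After step 3: ants at (0,2),(0,4),(1,2)
  0 0 3 0 1
  0 0 6 0 0
  0 0 0 0 0
  0 0 0 0 0
  0 0 0 0 0
After step 4: ants at (1,2),(1,4),(0,2)
  0 0 4 0 0
  0 0 7 0 1
  0 0 0 0 0
  0 0 0 0 0
  0 0 0 0 0
After step 5: ants at (0,2),(0,4),(1,2)
  0 0 5 0 1
  0 0 8 0 0
  0 0 0 0 0
  0 0 0 0 0
  0 0 0 0 0
After step 6: ants at (1,2),(1,4),(0,2)
  0 0 6 0 0
  0 0 9 0 1
  0 0 0 0 0
  0 0 0 0 0
  0 0 0 0 0

0 0 6 0 0
0 0 9 0 1
0 0 0 0 0
0 0 0 0 0
0 0 0 0 0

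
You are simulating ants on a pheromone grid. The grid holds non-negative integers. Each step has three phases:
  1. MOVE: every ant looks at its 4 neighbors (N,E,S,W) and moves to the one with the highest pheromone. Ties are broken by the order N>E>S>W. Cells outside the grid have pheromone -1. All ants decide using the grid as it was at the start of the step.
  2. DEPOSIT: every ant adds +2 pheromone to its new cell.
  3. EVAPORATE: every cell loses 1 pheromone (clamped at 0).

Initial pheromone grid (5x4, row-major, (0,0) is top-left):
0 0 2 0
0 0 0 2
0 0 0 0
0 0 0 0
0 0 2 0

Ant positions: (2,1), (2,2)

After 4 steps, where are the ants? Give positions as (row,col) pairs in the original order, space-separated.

Step 1: ant0:(2,1)->N->(1,1) | ant1:(2,2)->N->(1,2)
  grid max=1 at (0,2)
Step 2: ant0:(1,1)->E->(1,2) | ant1:(1,2)->N->(0,2)
  grid max=2 at (0,2)
Step 3: ant0:(1,2)->N->(0,2) | ant1:(0,2)->S->(1,2)
  grid max=3 at (0,2)
Step 4: ant0:(0,2)->S->(1,2) | ant1:(1,2)->N->(0,2)
  grid max=4 at (0,2)

(1,2) (0,2)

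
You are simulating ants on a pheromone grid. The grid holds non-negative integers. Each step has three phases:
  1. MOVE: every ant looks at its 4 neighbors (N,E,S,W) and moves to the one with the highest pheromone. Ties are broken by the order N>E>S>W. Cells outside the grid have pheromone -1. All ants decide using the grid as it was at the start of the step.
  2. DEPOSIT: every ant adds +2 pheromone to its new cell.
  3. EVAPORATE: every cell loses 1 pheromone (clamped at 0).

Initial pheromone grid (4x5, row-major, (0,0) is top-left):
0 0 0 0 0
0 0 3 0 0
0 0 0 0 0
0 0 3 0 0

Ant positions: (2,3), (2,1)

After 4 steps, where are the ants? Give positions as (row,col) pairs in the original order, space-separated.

Step 1: ant0:(2,3)->N->(1,3) | ant1:(2,1)->N->(1,1)
  grid max=2 at (1,2)
Step 2: ant0:(1,3)->W->(1,2) | ant1:(1,1)->E->(1,2)
  grid max=5 at (1,2)
Step 3: ant0:(1,2)->N->(0,2) | ant1:(1,2)->N->(0,2)
  grid max=4 at (1,2)
Step 4: ant0:(0,2)->S->(1,2) | ant1:(0,2)->S->(1,2)
  grid max=7 at (1,2)

(1,2) (1,2)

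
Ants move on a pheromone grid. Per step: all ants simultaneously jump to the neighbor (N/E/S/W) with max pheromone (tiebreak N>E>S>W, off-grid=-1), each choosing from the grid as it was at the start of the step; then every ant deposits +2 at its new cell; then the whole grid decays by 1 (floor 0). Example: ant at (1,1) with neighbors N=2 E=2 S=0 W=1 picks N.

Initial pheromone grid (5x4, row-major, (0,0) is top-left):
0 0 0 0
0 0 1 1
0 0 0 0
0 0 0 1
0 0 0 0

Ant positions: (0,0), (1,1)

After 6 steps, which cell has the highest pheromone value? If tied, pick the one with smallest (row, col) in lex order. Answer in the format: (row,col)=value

Answer: (0,2)=7

Derivation:
Step 1: ant0:(0,0)->E->(0,1) | ant1:(1,1)->E->(1,2)
  grid max=2 at (1,2)
Step 2: ant0:(0,1)->E->(0,2) | ant1:(1,2)->N->(0,2)
  grid max=3 at (0,2)
Step 3: ant0:(0,2)->S->(1,2) | ant1:(0,2)->S->(1,2)
  grid max=4 at (1,2)
Step 4: ant0:(1,2)->N->(0,2) | ant1:(1,2)->N->(0,2)
  grid max=5 at (0,2)
Step 5: ant0:(0,2)->S->(1,2) | ant1:(0,2)->S->(1,2)
  grid max=6 at (1,2)
Step 6: ant0:(1,2)->N->(0,2) | ant1:(1,2)->N->(0,2)
  grid max=7 at (0,2)
Final grid:
  0 0 7 0
  0 0 5 0
  0 0 0 0
  0 0 0 0
  0 0 0 0
Max pheromone 7 at (0,2)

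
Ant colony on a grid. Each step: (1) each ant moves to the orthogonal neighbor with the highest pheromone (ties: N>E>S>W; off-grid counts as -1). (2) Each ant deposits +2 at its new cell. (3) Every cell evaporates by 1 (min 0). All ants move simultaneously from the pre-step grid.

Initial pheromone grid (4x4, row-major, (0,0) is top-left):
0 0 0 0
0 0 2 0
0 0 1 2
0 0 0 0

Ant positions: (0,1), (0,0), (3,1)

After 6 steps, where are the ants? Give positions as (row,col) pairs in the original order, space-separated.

Step 1: ant0:(0,1)->E->(0,2) | ant1:(0,0)->E->(0,1) | ant2:(3,1)->N->(2,1)
  grid max=1 at (0,1)
Step 2: ant0:(0,2)->S->(1,2) | ant1:(0,1)->E->(0,2) | ant2:(2,1)->N->(1,1)
  grid max=2 at (0,2)
Step 3: ant0:(1,2)->N->(0,2) | ant1:(0,2)->S->(1,2) | ant2:(1,1)->E->(1,2)
  grid max=5 at (1,2)
Step 4: ant0:(0,2)->S->(1,2) | ant1:(1,2)->N->(0,2) | ant2:(1,2)->N->(0,2)
  grid max=6 at (0,2)
Step 5: ant0:(1,2)->N->(0,2) | ant1:(0,2)->S->(1,2) | ant2:(0,2)->S->(1,2)
  grid max=9 at (1,2)
Step 6: ant0:(0,2)->S->(1,2) | ant1:(1,2)->N->(0,2) | ant2:(1,2)->N->(0,2)
  grid max=10 at (0,2)

(1,2) (0,2) (0,2)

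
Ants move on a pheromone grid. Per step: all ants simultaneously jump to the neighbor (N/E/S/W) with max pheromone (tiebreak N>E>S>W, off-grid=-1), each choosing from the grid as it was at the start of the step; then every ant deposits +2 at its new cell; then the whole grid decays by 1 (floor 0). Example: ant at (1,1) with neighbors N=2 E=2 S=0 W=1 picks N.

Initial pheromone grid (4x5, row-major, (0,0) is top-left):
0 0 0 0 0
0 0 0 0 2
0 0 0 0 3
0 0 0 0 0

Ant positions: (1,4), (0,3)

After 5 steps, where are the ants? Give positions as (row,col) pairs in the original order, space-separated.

Step 1: ant0:(1,4)->S->(2,4) | ant1:(0,3)->E->(0,4)
  grid max=4 at (2,4)
Step 2: ant0:(2,4)->N->(1,4) | ant1:(0,4)->S->(1,4)
  grid max=4 at (1,4)
Step 3: ant0:(1,4)->S->(2,4) | ant1:(1,4)->S->(2,4)
  grid max=6 at (2,4)
Step 4: ant0:(2,4)->N->(1,4) | ant1:(2,4)->N->(1,4)
  grid max=6 at (1,4)
Step 5: ant0:(1,4)->S->(2,4) | ant1:(1,4)->S->(2,4)
  grid max=8 at (2,4)

(2,4) (2,4)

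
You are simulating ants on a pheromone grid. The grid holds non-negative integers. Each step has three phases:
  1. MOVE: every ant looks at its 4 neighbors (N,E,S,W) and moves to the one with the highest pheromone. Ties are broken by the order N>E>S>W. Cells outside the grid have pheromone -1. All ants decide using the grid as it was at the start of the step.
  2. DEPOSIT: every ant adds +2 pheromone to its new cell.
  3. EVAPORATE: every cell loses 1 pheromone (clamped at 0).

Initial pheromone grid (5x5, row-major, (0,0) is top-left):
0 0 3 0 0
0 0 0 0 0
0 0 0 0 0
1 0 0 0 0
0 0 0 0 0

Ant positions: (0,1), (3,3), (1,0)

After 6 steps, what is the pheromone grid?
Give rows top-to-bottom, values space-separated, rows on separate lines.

After step 1: ants at (0,2),(2,3),(0,0)
  1 0 4 0 0
  0 0 0 0 0
  0 0 0 1 0
  0 0 0 0 0
  0 0 0 0 0
After step 2: ants at (0,3),(1,3),(0,1)
  0 1 3 1 0
  0 0 0 1 0
  0 0 0 0 0
  0 0 0 0 0
  0 0 0 0 0
After step 3: ants at (0,2),(0,3),(0,2)
  0 0 6 2 0
  0 0 0 0 0
  0 0 0 0 0
  0 0 0 0 0
  0 0 0 0 0
After step 4: ants at (0,3),(0,2),(0,3)
  0 0 7 5 0
  0 0 0 0 0
  0 0 0 0 0
  0 0 0 0 0
  0 0 0 0 0
After step 5: ants at (0,2),(0,3),(0,2)
  0 0 10 6 0
  0 0 0 0 0
  0 0 0 0 0
  0 0 0 0 0
  0 0 0 0 0
After step 6: ants at (0,3),(0,2),(0,3)
  0 0 11 9 0
  0 0 0 0 0
  0 0 0 0 0
  0 0 0 0 0
  0 0 0 0 0

0 0 11 9 0
0 0 0 0 0
0 0 0 0 0
0 0 0 0 0
0 0 0 0 0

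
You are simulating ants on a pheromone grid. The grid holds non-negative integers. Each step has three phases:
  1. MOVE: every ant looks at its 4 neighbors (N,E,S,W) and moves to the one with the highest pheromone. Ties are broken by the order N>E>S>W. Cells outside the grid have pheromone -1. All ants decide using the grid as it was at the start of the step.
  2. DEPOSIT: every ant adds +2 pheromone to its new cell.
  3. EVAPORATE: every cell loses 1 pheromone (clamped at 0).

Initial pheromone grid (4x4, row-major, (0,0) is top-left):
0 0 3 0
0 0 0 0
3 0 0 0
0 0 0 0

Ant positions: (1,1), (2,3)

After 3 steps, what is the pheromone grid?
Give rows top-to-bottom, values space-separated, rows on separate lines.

After step 1: ants at (0,1),(1,3)
  0 1 2 0
  0 0 0 1
  2 0 0 0
  0 0 0 0
After step 2: ants at (0,2),(0,3)
  0 0 3 1
  0 0 0 0
  1 0 0 0
  0 0 0 0
After step 3: ants at (0,3),(0,2)
  0 0 4 2
  0 0 0 0
  0 0 0 0
  0 0 0 0

0 0 4 2
0 0 0 0
0 0 0 0
0 0 0 0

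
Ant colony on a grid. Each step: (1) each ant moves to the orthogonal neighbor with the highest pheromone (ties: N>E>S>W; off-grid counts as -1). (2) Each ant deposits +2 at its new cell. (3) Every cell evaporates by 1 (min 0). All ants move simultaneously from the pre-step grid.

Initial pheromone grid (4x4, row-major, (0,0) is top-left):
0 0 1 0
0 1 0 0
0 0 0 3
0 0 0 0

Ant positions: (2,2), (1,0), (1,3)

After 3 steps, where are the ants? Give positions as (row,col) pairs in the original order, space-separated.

Step 1: ant0:(2,2)->E->(2,3) | ant1:(1,0)->E->(1,1) | ant2:(1,3)->S->(2,3)
  grid max=6 at (2,3)
Step 2: ant0:(2,3)->N->(1,3) | ant1:(1,1)->N->(0,1) | ant2:(2,3)->N->(1,3)
  grid max=5 at (2,3)
Step 3: ant0:(1,3)->S->(2,3) | ant1:(0,1)->S->(1,1) | ant2:(1,3)->S->(2,3)
  grid max=8 at (2,3)

(2,3) (1,1) (2,3)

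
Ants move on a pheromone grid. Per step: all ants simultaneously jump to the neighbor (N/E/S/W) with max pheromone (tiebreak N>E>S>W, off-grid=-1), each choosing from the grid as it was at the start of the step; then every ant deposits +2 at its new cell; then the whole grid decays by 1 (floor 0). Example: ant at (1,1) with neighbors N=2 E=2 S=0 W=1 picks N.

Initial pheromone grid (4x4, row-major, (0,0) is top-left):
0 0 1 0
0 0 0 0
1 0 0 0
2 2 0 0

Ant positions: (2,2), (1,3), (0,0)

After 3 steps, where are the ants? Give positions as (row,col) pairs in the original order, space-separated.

Step 1: ant0:(2,2)->N->(1,2) | ant1:(1,3)->N->(0,3) | ant2:(0,0)->E->(0,1)
  grid max=1 at (0,1)
Step 2: ant0:(1,2)->N->(0,2) | ant1:(0,3)->S->(1,3) | ant2:(0,1)->E->(0,2)
  grid max=3 at (0,2)
Step 3: ant0:(0,2)->E->(0,3) | ant1:(1,3)->N->(0,3) | ant2:(0,2)->E->(0,3)
  grid max=5 at (0,3)

(0,3) (0,3) (0,3)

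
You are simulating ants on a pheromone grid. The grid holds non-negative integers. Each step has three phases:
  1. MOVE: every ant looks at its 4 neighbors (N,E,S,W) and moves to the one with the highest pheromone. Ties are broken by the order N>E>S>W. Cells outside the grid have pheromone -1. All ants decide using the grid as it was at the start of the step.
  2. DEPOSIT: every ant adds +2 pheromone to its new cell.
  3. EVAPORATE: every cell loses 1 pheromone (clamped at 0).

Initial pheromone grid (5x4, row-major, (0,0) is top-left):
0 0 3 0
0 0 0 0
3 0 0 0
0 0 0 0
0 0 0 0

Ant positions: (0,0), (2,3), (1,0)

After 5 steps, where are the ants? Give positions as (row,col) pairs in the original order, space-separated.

Step 1: ant0:(0,0)->E->(0,1) | ant1:(2,3)->N->(1,3) | ant2:(1,0)->S->(2,0)
  grid max=4 at (2,0)
Step 2: ant0:(0,1)->E->(0,2) | ant1:(1,3)->N->(0,3) | ant2:(2,0)->N->(1,0)
  grid max=3 at (0,2)
Step 3: ant0:(0,2)->E->(0,3) | ant1:(0,3)->W->(0,2) | ant2:(1,0)->S->(2,0)
  grid max=4 at (0,2)
Step 4: ant0:(0,3)->W->(0,2) | ant1:(0,2)->E->(0,3) | ant2:(2,0)->N->(1,0)
  grid max=5 at (0,2)
Step 5: ant0:(0,2)->E->(0,3) | ant1:(0,3)->W->(0,2) | ant2:(1,0)->S->(2,0)
  grid max=6 at (0,2)

(0,3) (0,2) (2,0)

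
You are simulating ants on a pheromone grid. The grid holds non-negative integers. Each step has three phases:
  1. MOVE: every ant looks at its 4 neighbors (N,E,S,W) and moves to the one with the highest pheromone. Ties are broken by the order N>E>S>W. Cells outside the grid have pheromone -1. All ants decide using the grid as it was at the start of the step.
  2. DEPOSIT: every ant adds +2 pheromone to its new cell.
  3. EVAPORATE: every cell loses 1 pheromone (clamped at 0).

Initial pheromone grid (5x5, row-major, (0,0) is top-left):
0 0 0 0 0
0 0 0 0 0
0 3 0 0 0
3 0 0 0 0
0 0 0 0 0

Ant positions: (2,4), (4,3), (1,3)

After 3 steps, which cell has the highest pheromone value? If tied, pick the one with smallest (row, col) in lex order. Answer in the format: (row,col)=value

Step 1: ant0:(2,4)->N->(1,4) | ant1:(4,3)->N->(3,3) | ant2:(1,3)->N->(0,3)
  grid max=2 at (2,1)
Step 2: ant0:(1,4)->N->(0,4) | ant1:(3,3)->N->(2,3) | ant2:(0,3)->E->(0,4)
  grid max=3 at (0,4)
Step 3: ant0:(0,4)->S->(1,4) | ant1:(2,3)->N->(1,3) | ant2:(0,4)->S->(1,4)
  grid max=3 at (1,4)
Final grid:
  0 0 0 0 2
  0 0 0 1 3
  0 0 0 0 0
  0 0 0 0 0
  0 0 0 0 0
Max pheromone 3 at (1,4)

Answer: (1,4)=3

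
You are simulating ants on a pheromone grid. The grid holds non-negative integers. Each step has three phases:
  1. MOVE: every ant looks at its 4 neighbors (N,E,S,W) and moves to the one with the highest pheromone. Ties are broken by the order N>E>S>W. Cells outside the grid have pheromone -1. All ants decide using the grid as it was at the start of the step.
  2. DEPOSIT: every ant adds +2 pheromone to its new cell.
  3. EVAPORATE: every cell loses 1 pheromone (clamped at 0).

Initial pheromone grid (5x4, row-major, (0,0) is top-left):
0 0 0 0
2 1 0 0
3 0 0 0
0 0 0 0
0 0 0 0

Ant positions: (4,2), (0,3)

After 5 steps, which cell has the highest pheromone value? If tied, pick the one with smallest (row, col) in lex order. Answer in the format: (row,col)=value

Answer: (1,2)=3

Derivation:
Step 1: ant0:(4,2)->N->(3,2) | ant1:(0,3)->S->(1,3)
  grid max=2 at (2,0)
Step 2: ant0:(3,2)->N->(2,2) | ant1:(1,3)->N->(0,3)
  grid max=1 at (0,3)
Step 3: ant0:(2,2)->N->(1,2) | ant1:(0,3)->S->(1,3)
  grid max=1 at (1,2)
Step 4: ant0:(1,2)->E->(1,3) | ant1:(1,3)->W->(1,2)
  grid max=2 at (1,2)
Step 5: ant0:(1,3)->W->(1,2) | ant1:(1,2)->E->(1,3)
  grid max=3 at (1,2)
Final grid:
  0 0 0 0
  0 0 3 3
  0 0 0 0
  0 0 0 0
  0 0 0 0
Max pheromone 3 at (1,2)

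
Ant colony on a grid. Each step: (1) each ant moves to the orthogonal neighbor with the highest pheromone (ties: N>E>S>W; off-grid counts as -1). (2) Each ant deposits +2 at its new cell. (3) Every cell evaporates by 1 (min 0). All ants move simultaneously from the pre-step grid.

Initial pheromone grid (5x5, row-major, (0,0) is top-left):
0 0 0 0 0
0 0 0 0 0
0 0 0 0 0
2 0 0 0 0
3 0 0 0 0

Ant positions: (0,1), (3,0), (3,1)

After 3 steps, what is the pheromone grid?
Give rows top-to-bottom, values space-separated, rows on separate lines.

After step 1: ants at (0,2),(4,0),(3,0)
  0 0 1 0 0
  0 0 0 0 0
  0 0 0 0 0
  3 0 0 0 0
  4 0 0 0 0
After step 2: ants at (0,3),(3,0),(4,0)
  0 0 0 1 0
  0 0 0 0 0
  0 0 0 0 0
  4 0 0 0 0
  5 0 0 0 0
After step 3: ants at (0,4),(4,0),(3,0)
  0 0 0 0 1
  0 0 0 0 0
  0 0 0 0 0
  5 0 0 0 0
  6 0 0 0 0

0 0 0 0 1
0 0 0 0 0
0 0 0 0 0
5 0 0 0 0
6 0 0 0 0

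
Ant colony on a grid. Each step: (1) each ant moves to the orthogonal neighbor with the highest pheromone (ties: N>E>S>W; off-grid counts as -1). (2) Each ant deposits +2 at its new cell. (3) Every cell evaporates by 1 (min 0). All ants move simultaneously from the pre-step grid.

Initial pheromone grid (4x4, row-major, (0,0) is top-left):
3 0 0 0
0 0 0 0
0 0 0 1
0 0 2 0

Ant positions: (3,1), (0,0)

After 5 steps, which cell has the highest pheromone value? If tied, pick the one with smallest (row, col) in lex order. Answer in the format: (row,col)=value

Answer: (3,2)=3

Derivation:
Step 1: ant0:(3,1)->E->(3,2) | ant1:(0,0)->E->(0,1)
  grid max=3 at (3,2)
Step 2: ant0:(3,2)->N->(2,2) | ant1:(0,1)->W->(0,0)
  grid max=3 at (0,0)
Step 3: ant0:(2,2)->S->(3,2) | ant1:(0,0)->E->(0,1)
  grid max=3 at (3,2)
Step 4: ant0:(3,2)->N->(2,2) | ant1:(0,1)->W->(0,0)
  grid max=3 at (0,0)
Step 5: ant0:(2,2)->S->(3,2) | ant1:(0,0)->E->(0,1)
  grid max=3 at (3,2)
Final grid:
  2 1 0 0
  0 0 0 0
  0 0 0 0
  0 0 3 0
Max pheromone 3 at (3,2)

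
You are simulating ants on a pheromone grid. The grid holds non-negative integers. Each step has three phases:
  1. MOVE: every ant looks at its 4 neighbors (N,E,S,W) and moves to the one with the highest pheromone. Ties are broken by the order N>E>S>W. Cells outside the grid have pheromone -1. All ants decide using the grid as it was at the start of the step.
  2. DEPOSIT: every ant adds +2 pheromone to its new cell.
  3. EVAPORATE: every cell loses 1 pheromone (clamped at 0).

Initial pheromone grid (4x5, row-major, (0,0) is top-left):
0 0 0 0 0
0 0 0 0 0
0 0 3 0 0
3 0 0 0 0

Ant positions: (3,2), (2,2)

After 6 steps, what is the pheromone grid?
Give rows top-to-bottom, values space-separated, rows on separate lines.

After step 1: ants at (2,2),(1,2)
  0 0 0 0 0
  0 0 1 0 0
  0 0 4 0 0
  2 0 0 0 0
After step 2: ants at (1,2),(2,2)
  0 0 0 0 0
  0 0 2 0 0
  0 0 5 0 0
  1 0 0 0 0
After step 3: ants at (2,2),(1,2)
  0 0 0 0 0
  0 0 3 0 0
  0 0 6 0 0
  0 0 0 0 0
After step 4: ants at (1,2),(2,2)
  0 0 0 0 0
  0 0 4 0 0
  0 0 7 0 0
  0 0 0 0 0
After step 5: ants at (2,2),(1,2)
  0 0 0 0 0
  0 0 5 0 0
  0 0 8 0 0
  0 0 0 0 0
After step 6: ants at (1,2),(2,2)
  0 0 0 0 0
  0 0 6 0 0
  0 0 9 0 0
  0 0 0 0 0

0 0 0 0 0
0 0 6 0 0
0 0 9 0 0
0 0 0 0 0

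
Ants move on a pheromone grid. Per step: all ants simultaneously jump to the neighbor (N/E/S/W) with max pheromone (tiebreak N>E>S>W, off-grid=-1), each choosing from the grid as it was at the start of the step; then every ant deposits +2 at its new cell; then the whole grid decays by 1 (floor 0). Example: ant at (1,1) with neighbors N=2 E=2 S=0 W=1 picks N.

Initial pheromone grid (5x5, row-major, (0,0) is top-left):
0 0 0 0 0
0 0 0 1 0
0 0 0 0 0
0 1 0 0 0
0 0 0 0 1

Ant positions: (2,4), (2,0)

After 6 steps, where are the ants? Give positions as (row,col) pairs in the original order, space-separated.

Step 1: ant0:(2,4)->N->(1,4) | ant1:(2,0)->N->(1,0)
  grid max=1 at (1,0)
Step 2: ant0:(1,4)->N->(0,4) | ant1:(1,0)->N->(0,0)
  grid max=1 at (0,0)
Step 3: ant0:(0,4)->S->(1,4) | ant1:(0,0)->E->(0,1)
  grid max=1 at (0,1)
Step 4: ant0:(1,4)->N->(0,4) | ant1:(0,1)->E->(0,2)
  grid max=1 at (0,2)
Step 5: ant0:(0,4)->S->(1,4) | ant1:(0,2)->E->(0,3)
  grid max=1 at (0,3)
Step 6: ant0:(1,4)->N->(0,4) | ant1:(0,3)->E->(0,4)
  grid max=3 at (0,4)

(0,4) (0,4)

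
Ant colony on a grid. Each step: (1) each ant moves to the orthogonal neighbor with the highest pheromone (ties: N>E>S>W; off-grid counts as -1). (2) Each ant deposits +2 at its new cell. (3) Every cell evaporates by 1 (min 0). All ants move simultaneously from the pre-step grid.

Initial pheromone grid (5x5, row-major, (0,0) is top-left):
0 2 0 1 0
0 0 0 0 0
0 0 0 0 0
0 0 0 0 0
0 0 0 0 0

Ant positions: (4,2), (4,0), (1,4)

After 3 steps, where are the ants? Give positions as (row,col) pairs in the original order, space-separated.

Step 1: ant0:(4,2)->N->(3,2) | ant1:(4,0)->N->(3,0) | ant2:(1,4)->N->(0,4)
  grid max=1 at (0,1)
Step 2: ant0:(3,2)->N->(2,2) | ant1:(3,0)->N->(2,0) | ant2:(0,4)->S->(1,4)
  grid max=1 at (1,4)
Step 3: ant0:(2,2)->N->(1,2) | ant1:(2,0)->N->(1,0) | ant2:(1,4)->N->(0,4)
  grid max=1 at (0,4)

(1,2) (1,0) (0,4)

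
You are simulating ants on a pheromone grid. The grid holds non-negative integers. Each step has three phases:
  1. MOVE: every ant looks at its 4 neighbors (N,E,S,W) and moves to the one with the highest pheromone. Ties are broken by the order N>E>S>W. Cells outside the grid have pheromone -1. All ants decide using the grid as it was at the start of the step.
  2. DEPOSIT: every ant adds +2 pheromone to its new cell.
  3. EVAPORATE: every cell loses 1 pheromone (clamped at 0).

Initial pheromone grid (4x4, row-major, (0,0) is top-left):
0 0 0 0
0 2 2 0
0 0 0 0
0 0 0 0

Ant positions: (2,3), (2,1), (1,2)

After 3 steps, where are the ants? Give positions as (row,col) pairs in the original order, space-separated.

Step 1: ant0:(2,3)->N->(1,3) | ant1:(2,1)->N->(1,1) | ant2:(1,2)->W->(1,1)
  grid max=5 at (1,1)
Step 2: ant0:(1,3)->W->(1,2) | ant1:(1,1)->E->(1,2) | ant2:(1,1)->E->(1,2)
  grid max=6 at (1,2)
Step 3: ant0:(1,2)->W->(1,1) | ant1:(1,2)->W->(1,1) | ant2:(1,2)->W->(1,1)
  grid max=9 at (1,1)

(1,1) (1,1) (1,1)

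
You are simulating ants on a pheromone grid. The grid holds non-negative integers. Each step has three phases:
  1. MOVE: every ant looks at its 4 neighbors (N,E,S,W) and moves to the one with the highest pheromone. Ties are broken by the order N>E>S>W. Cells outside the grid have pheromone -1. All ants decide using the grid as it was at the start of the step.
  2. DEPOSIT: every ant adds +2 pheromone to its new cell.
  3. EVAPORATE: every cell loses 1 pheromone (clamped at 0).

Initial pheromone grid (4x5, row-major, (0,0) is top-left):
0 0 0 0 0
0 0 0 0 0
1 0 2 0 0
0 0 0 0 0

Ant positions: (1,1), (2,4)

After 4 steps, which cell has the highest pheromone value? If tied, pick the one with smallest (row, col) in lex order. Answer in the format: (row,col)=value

Answer: (0,4)=3

Derivation:
Step 1: ant0:(1,1)->N->(0,1) | ant1:(2,4)->N->(1,4)
  grid max=1 at (0,1)
Step 2: ant0:(0,1)->E->(0,2) | ant1:(1,4)->N->(0,4)
  grid max=1 at (0,2)
Step 3: ant0:(0,2)->E->(0,3) | ant1:(0,4)->S->(1,4)
  grid max=1 at (0,3)
Step 4: ant0:(0,3)->E->(0,4) | ant1:(1,4)->N->(0,4)
  grid max=3 at (0,4)
Final grid:
  0 0 0 0 3
  0 0 0 0 0
  0 0 0 0 0
  0 0 0 0 0
Max pheromone 3 at (0,4)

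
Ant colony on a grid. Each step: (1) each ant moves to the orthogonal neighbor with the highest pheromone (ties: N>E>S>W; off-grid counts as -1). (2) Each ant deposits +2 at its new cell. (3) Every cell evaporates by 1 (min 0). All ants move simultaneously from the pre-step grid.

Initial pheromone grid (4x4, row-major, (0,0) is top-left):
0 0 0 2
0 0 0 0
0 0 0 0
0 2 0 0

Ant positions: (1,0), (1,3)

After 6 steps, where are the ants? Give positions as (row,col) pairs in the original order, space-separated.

Step 1: ant0:(1,0)->N->(0,0) | ant1:(1,3)->N->(0,3)
  grid max=3 at (0,3)
Step 2: ant0:(0,0)->E->(0,1) | ant1:(0,3)->S->(1,3)
  grid max=2 at (0,3)
Step 3: ant0:(0,1)->E->(0,2) | ant1:(1,3)->N->(0,3)
  grid max=3 at (0,3)
Step 4: ant0:(0,2)->E->(0,3) | ant1:(0,3)->W->(0,2)
  grid max=4 at (0,3)
Step 5: ant0:(0,3)->W->(0,2) | ant1:(0,2)->E->(0,3)
  grid max=5 at (0,3)
Step 6: ant0:(0,2)->E->(0,3) | ant1:(0,3)->W->(0,2)
  grid max=6 at (0,3)

(0,3) (0,2)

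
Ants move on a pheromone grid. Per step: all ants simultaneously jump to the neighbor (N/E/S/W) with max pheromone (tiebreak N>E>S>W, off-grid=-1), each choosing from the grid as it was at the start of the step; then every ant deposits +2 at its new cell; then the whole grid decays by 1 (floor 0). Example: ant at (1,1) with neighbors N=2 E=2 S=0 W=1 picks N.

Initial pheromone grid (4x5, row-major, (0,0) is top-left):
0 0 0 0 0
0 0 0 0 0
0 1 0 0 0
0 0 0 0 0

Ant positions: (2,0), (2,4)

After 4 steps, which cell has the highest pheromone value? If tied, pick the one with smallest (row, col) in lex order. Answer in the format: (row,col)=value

Step 1: ant0:(2,0)->E->(2,1) | ant1:(2,4)->N->(1,4)
  grid max=2 at (2,1)
Step 2: ant0:(2,1)->N->(1,1) | ant1:(1,4)->N->(0,4)
  grid max=1 at (0,4)
Step 3: ant0:(1,1)->S->(2,1) | ant1:(0,4)->S->(1,4)
  grid max=2 at (2,1)
Step 4: ant0:(2,1)->N->(1,1) | ant1:(1,4)->N->(0,4)
  grid max=1 at (0,4)
Final grid:
  0 0 0 0 1
  0 1 0 0 0
  0 1 0 0 0
  0 0 0 0 0
Max pheromone 1 at (0,4)

Answer: (0,4)=1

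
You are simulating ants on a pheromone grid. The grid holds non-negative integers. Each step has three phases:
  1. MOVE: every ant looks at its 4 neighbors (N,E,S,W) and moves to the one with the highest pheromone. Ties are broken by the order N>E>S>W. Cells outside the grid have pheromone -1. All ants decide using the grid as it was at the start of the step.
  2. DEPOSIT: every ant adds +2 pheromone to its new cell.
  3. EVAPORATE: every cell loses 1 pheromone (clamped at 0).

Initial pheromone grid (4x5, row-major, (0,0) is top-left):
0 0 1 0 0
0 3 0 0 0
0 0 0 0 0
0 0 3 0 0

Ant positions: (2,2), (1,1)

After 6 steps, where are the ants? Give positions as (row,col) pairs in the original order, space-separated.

Step 1: ant0:(2,2)->S->(3,2) | ant1:(1,1)->N->(0,1)
  grid max=4 at (3,2)
Step 2: ant0:(3,2)->N->(2,2) | ant1:(0,1)->S->(1,1)
  grid max=3 at (1,1)
Step 3: ant0:(2,2)->S->(3,2) | ant1:(1,1)->N->(0,1)
  grid max=4 at (3,2)
Step 4: ant0:(3,2)->N->(2,2) | ant1:(0,1)->S->(1,1)
  grid max=3 at (1,1)
Step 5: ant0:(2,2)->S->(3,2) | ant1:(1,1)->N->(0,1)
  grid max=4 at (3,2)
Step 6: ant0:(3,2)->N->(2,2) | ant1:(0,1)->S->(1,1)
  grid max=3 at (1,1)

(2,2) (1,1)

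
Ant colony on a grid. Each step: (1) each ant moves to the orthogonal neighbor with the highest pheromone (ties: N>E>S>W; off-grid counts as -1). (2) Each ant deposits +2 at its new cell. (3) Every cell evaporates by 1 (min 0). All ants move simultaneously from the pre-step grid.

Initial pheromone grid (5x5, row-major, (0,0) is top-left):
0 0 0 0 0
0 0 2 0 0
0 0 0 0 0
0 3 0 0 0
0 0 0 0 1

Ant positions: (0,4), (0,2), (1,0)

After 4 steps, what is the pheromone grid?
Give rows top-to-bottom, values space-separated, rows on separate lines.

After step 1: ants at (1,4),(1,2),(0,0)
  1 0 0 0 0
  0 0 3 0 1
  0 0 0 0 0
  0 2 0 0 0
  0 0 0 0 0
After step 2: ants at (0,4),(0,2),(0,1)
  0 1 1 0 1
  0 0 2 0 0
  0 0 0 0 0
  0 1 0 0 0
  0 0 0 0 0
After step 3: ants at (1,4),(1,2),(0,2)
  0 0 2 0 0
  0 0 3 0 1
  0 0 0 0 0
  0 0 0 0 0
  0 0 0 0 0
After step 4: ants at (0,4),(0,2),(1,2)
  0 0 3 0 1
  0 0 4 0 0
  0 0 0 0 0
  0 0 0 0 0
  0 0 0 0 0

0 0 3 0 1
0 0 4 0 0
0 0 0 0 0
0 0 0 0 0
0 0 0 0 0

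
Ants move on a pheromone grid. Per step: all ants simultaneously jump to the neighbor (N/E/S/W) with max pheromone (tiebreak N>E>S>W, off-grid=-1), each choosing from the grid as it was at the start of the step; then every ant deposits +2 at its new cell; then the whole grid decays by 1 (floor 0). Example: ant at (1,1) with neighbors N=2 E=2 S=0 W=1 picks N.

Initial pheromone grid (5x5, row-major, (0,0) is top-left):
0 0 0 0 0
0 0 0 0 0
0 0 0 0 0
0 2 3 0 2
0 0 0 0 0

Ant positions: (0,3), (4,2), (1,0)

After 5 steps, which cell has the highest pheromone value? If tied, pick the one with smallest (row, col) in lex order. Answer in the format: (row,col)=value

Answer: (3,2)=4

Derivation:
Step 1: ant0:(0,3)->E->(0,4) | ant1:(4,2)->N->(3,2) | ant2:(1,0)->N->(0,0)
  grid max=4 at (3,2)
Step 2: ant0:(0,4)->S->(1,4) | ant1:(3,2)->W->(3,1) | ant2:(0,0)->E->(0,1)
  grid max=3 at (3,2)
Step 3: ant0:(1,4)->N->(0,4) | ant1:(3,1)->E->(3,2) | ant2:(0,1)->E->(0,2)
  grid max=4 at (3,2)
Step 4: ant0:(0,4)->S->(1,4) | ant1:(3,2)->W->(3,1) | ant2:(0,2)->E->(0,3)
  grid max=3 at (3,2)
Step 5: ant0:(1,4)->N->(0,4) | ant1:(3,1)->E->(3,2) | ant2:(0,3)->E->(0,4)
  grid max=4 at (3,2)
Final grid:
  0 0 0 0 3
  0 0 0 0 0
  0 0 0 0 0
  0 1 4 0 0
  0 0 0 0 0
Max pheromone 4 at (3,2)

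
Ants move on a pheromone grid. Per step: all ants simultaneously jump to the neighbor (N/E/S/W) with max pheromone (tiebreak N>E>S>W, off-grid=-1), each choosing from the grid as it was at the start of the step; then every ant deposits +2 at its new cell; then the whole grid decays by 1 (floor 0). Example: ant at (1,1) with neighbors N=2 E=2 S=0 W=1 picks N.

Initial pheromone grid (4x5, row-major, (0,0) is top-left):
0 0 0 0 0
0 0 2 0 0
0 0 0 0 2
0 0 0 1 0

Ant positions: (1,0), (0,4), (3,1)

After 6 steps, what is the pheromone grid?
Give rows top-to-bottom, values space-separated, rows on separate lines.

After step 1: ants at (0,0),(1,4),(2,1)
  1 0 0 0 0
  0 0 1 0 1
  0 1 0 0 1
  0 0 0 0 0
After step 2: ants at (0,1),(2,4),(1,1)
  0 1 0 0 0
  0 1 0 0 0
  0 0 0 0 2
  0 0 0 0 0
After step 3: ants at (1,1),(1,4),(0,1)
  0 2 0 0 0
  0 2 0 0 1
  0 0 0 0 1
  0 0 0 0 0
After step 4: ants at (0,1),(2,4),(1,1)
  0 3 0 0 0
  0 3 0 0 0
  0 0 0 0 2
  0 0 0 0 0
After step 5: ants at (1,1),(1,4),(0,1)
  0 4 0 0 0
  0 4 0 0 1
  0 0 0 0 1
  0 0 0 0 0
After step 6: ants at (0,1),(2,4),(1,1)
  0 5 0 0 0
  0 5 0 0 0
  0 0 0 0 2
  0 0 0 0 0

0 5 0 0 0
0 5 0 0 0
0 0 0 0 2
0 0 0 0 0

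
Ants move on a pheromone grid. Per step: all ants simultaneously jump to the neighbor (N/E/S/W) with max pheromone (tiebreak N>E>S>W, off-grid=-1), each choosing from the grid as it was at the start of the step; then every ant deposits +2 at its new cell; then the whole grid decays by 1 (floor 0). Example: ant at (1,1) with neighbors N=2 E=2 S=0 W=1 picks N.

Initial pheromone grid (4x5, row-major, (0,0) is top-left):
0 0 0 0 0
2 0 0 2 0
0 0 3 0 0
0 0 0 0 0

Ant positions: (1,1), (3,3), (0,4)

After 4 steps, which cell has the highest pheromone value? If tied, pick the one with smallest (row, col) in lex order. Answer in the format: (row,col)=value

Answer: (2,2)=3

Derivation:
Step 1: ant0:(1,1)->W->(1,0) | ant1:(3,3)->N->(2,3) | ant2:(0,4)->S->(1,4)
  grid max=3 at (1,0)
Step 2: ant0:(1,0)->N->(0,0) | ant1:(2,3)->W->(2,2) | ant2:(1,4)->W->(1,3)
  grid max=3 at (2,2)
Step 3: ant0:(0,0)->S->(1,0) | ant1:(2,2)->N->(1,2) | ant2:(1,3)->N->(0,3)
  grid max=3 at (1,0)
Step 4: ant0:(1,0)->N->(0,0) | ant1:(1,2)->S->(2,2) | ant2:(0,3)->S->(1,3)
  grid max=3 at (2,2)
Final grid:
  1 0 0 0 0
  2 0 0 2 0
  0 0 3 0 0
  0 0 0 0 0
Max pheromone 3 at (2,2)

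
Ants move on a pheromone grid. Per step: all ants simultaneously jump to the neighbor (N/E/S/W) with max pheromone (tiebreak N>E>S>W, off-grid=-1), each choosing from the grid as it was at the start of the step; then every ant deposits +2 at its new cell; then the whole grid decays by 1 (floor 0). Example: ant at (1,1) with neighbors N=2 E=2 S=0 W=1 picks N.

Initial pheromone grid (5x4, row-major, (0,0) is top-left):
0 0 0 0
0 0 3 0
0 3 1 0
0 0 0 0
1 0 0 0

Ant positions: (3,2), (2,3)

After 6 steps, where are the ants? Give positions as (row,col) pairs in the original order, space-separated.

Step 1: ant0:(3,2)->N->(2,2) | ant1:(2,3)->W->(2,2)
  grid max=4 at (2,2)
Step 2: ant0:(2,2)->N->(1,2) | ant1:(2,2)->N->(1,2)
  grid max=5 at (1,2)
Step 3: ant0:(1,2)->S->(2,2) | ant1:(1,2)->S->(2,2)
  grid max=6 at (2,2)
Step 4: ant0:(2,2)->N->(1,2) | ant1:(2,2)->N->(1,2)
  grid max=7 at (1,2)
Step 5: ant0:(1,2)->S->(2,2) | ant1:(1,2)->S->(2,2)
  grid max=8 at (2,2)
Step 6: ant0:(2,2)->N->(1,2) | ant1:(2,2)->N->(1,2)
  grid max=9 at (1,2)

(1,2) (1,2)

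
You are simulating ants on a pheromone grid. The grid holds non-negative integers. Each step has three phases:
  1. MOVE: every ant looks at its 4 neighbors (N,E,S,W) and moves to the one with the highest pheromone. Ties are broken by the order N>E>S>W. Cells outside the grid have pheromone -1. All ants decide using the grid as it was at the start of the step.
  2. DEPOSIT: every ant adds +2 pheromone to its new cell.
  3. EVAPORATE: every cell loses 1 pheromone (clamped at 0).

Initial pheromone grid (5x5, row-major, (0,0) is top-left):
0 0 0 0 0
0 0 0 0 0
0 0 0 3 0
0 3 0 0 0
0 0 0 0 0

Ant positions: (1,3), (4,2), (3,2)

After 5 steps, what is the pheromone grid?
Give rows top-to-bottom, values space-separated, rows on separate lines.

After step 1: ants at (2,3),(3,2),(3,1)
  0 0 0 0 0
  0 0 0 0 0
  0 0 0 4 0
  0 4 1 0 0
  0 0 0 0 0
After step 2: ants at (1,3),(3,1),(3,2)
  0 0 0 0 0
  0 0 0 1 0
  0 0 0 3 0
  0 5 2 0 0
  0 0 0 0 0
After step 3: ants at (2,3),(3,2),(3,1)
  0 0 0 0 0
  0 0 0 0 0
  0 0 0 4 0
  0 6 3 0 0
  0 0 0 0 0
After step 4: ants at (1,3),(3,1),(3,2)
  0 0 0 0 0
  0 0 0 1 0
  0 0 0 3 0
  0 7 4 0 0
  0 0 0 0 0
After step 5: ants at (2,3),(3,2),(3,1)
  0 0 0 0 0
  0 0 0 0 0
  0 0 0 4 0
  0 8 5 0 0
  0 0 0 0 0

0 0 0 0 0
0 0 0 0 0
0 0 0 4 0
0 8 5 0 0
0 0 0 0 0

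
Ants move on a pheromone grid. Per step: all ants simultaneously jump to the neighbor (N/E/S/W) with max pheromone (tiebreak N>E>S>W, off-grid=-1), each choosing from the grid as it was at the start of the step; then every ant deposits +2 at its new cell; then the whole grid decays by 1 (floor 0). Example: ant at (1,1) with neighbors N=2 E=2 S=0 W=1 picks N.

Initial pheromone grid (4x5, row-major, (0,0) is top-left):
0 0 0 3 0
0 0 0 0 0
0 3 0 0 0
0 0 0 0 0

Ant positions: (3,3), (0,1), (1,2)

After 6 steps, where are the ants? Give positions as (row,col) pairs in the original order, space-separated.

Step 1: ant0:(3,3)->N->(2,3) | ant1:(0,1)->E->(0,2) | ant2:(1,2)->N->(0,2)
  grid max=3 at (0,2)
Step 2: ant0:(2,3)->N->(1,3) | ant1:(0,2)->E->(0,3) | ant2:(0,2)->E->(0,3)
  grid max=5 at (0,3)
Step 3: ant0:(1,3)->N->(0,3) | ant1:(0,3)->W->(0,2) | ant2:(0,3)->W->(0,2)
  grid max=6 at (0,3)
Step 4: ant0:(0,3)->W->(0,2) | ant1:(0,2)->E->(0,3) | ant2:(0,2)->E->(0,3)
  grid max=9 at (0,3)
Step 5: ant0:(0,2)->E->(0,3) | ant1:(0,3)->W->(0,2) | ant2:(0,3)->W->(0,2)
  grid max=10 at (0,3)
Step 6: ant0:(0,3)->W->(0,2) | ant1:(0,2)->E->(0,3) | ant2:(0,2)->E->(0,3)
  grid max=13 at (0,3)

(0,2) (0,3) (0,3)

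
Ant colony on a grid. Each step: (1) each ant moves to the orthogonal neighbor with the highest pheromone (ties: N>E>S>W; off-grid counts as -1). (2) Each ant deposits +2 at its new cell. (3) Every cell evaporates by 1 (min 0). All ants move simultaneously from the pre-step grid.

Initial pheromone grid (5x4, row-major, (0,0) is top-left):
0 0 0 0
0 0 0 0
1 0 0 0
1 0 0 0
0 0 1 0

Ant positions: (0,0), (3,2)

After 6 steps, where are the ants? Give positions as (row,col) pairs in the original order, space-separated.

Step 1: ant0:(0,0)->E->(0,1) | ant1:(3,2)->S->(4,2)
  grid max=2 at (4,2)
Step 2: ant0:(0,1)->E->(0,2) | ant1:(4,2)->N->(3,2)
  grid max=1 at (0,2)
Step 3: ant0:(0,2)->E->(0,3) | ant1:(3,2)->S->(4,2)
  grid max=2 at (4,2)
Step 4: ant0:(0,3)->S->(1,3) | ant1:(4,2)->N->(3,2)
  grid max=1 at (1,3)
Step 5: ant0:(1,3)->N->(0,3) | ant1:(3,2)->S->(4,2)
  grid max=2 at (4,2)
Step 6: ant0:(0,3)->S->(1,3) | ant1:(4,2)->N->(3,2)
  grid max=1 at (1,3)

(1,3) (3,2)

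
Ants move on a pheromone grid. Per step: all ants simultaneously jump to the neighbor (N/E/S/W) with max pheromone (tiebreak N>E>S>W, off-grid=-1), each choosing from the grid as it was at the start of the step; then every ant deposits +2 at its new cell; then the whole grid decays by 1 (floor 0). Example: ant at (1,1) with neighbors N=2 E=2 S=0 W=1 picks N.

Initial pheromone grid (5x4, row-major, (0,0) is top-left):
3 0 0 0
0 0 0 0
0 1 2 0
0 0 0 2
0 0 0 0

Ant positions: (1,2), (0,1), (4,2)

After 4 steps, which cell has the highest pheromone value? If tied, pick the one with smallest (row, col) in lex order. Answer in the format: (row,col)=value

Step 1: ant0:(1,2)->S->(2,2) | ant1:(0,1)->W->(0,0) | ant2:(4,2)->N->(3,2)
  grid max=4 at (0,0)
Step 2: ant0:(2,2)->S->(3,2) | ant1:(0,0)->E->(0,1) | ant2:(3,2)->N->(2,2)
  grid max=4 at (2,2)
Step 3: ant0:(3,2)->N->(2,2) | ant1:(0,1)->W->(0,0) | ant2:(2,2)->S->(3,2)
  grid max=5 at (2,2)
Step 4: ant0:(2,2)->S->(3,2) | ant1:(0,0)->E->(0,1) | ant2:(3,2)->N->(2,2)
  grid max=6 at (2,2)
Final grid:
  3 1 0 0
  0 0 0 0
  0 0 6 0
  0 0 4 0
  0 0 0 0
Max pheromone 6 at (2,2)

Answer: (2,2)=6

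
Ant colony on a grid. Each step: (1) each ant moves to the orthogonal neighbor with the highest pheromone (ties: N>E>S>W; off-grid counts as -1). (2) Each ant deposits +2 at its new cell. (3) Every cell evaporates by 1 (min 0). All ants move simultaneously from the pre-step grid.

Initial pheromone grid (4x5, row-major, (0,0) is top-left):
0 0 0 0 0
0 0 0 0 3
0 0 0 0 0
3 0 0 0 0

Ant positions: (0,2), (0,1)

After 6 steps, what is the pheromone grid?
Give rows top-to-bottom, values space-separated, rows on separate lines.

After step 1: ants at (0,3),(0,2)
  0 0 1 1 0
  0 0 0 0 2
  0 0 0 0 0
  2 0 0 0 0
After step 2: ants at (0,2),(0,3)
  0 0 2 2 0
  0 0 0 0 1
  0 0 0 0 0
  1 0 0 0 0
After step 3: ants at (0,3),(0,2)
  0 0 3 3 0
  0 0 0 0 0
  0 0 0 0 0
  0 0 0 0 0
After step 4: ants at (0,2),(0,3)
  0 0 4 4 0
  0 0 0 0 0
  0 0 0 0 0
  0 0 0 0 0
After step 5: ants at (0,3),(0,2)
  0 0 5 5 0
  0 0 0 0 0
  0 0 0 0 0
  0 0 0 0 0
After step 6: ants at (0,2),(0,3)
  0 0 6 6 0
  0 0 0 0 0
  0 0 0 0 0
  0 0 0 0 0

0 0 6 6 0
0 0 0 0 0
0 0 0 0 0
0 0 0 0 0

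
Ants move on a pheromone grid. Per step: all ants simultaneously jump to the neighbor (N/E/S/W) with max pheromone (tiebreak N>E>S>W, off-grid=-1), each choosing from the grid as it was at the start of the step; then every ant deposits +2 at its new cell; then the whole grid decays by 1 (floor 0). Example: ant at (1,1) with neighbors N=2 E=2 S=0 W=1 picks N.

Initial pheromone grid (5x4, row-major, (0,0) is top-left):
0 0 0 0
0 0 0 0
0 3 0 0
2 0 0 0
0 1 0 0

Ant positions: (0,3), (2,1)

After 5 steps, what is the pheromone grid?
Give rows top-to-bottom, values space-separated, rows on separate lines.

After step 1: ants at (1,3),(1,1)
  0 0 0 0
  0 1 0 1
  0 2 0 0
  1 0 0 0
  0 0 0 0
After step 2: ants at (0,3),(2,1)
  0 0 0 1
  0 0 0 0
  0 3 0 0
  0 0 0 0
  0 0 0 0
After step 3: ants at (1,3),(1,1)
  0 0 0 0
  0 1 0 1
  0 2 0 0
  0 0 0 0
  0 0 0 0
After step 4: ants at (0,3),(2,1)
  0 0 0 1
  0 0 0 0
  0 3 0 0
  0 0 0 0
  0 0 0 0
After step 5: ants at (1,3),(1,1)
  0 0 0 0
  0 1 0 1
  0 2 0 0
  0 0 0 0
  0 0 0 0

0 0 0 0
0 1 0 1
0 2 0 0
0 0 0 0
0 0 0 0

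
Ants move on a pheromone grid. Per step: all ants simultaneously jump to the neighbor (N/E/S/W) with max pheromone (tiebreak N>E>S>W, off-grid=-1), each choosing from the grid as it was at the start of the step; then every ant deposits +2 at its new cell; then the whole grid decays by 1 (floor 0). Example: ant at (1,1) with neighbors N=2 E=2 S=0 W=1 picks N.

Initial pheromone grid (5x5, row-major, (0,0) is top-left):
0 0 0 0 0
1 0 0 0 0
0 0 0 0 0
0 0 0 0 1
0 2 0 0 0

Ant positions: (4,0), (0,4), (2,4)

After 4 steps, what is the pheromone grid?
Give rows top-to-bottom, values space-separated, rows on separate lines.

After step 1: ants at (4,1),(1,4),(3,4)
  0 0 0 0 0
  0 0 0 0 1
  0 0 0 0 0
  0 0 0 0 2
  0 3 0 0 0
After step 2: ants at (3,1),(0,4),(2,4)
  0 0 0 0 1
  0 0 0 0 0
  0 0 0 0 1
  0 1 0 0 1
  0 2 0 0 0
After step 3: ants at (4,1),(1,4),(3,4)
  0 0 0 0 0
  0 0 0 0 1
  0 0 0 0 0
  0 0 0 0 2
  0 3 0 0 0
After step 4: ants at (3,1),(0,4),(2,4)
  0 0 0 0 1
  0 0 0 0 0
  0 0 0 0 1
  0 1 0 0 1
  0 2 0 0 0

0 0 0 0 1
0 0 0 0 0
0 0 0 0 1
0 1 0 0 1
0 2 0 0 0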